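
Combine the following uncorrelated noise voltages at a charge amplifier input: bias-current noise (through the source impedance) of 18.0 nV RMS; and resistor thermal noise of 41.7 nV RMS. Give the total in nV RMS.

45.4 nV

Uncorrelated sources add in power (mean-square): V_tot = √(ΣV_i²)
V_tot = √[(1.80×10⁻⁸)² + (4.17×10⁻⁸)²] = 4.54×10⁻⁸ V = 45.4 nV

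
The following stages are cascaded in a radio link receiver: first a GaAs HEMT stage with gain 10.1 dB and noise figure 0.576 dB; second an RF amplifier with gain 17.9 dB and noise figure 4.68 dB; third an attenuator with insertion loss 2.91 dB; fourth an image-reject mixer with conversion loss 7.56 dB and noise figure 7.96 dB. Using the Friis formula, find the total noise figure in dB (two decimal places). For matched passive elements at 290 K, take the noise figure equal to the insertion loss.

1.30 dB

Convert to linear (a loss of L dB is a gain of −L dB): F_i = 10^(NF_i/10), G_i = 10^(G_i,dB/10)
  Stage 1: F_1 = 10^(0.576/10) = 1.142, G_1 = 10^(10.1/10) = 10.23
  Stage 2: F_2 = 10^(4.68/10) = 2.938, G_2 = 10^(17.9/10) = 61.66
  Stage 3: F_3 = 10^(2.91/10) = 1.954, G_3 = 10^(−2.91/10) = 0.5117
  Stage 4: F_4 = 10^(7.96/10) = 6.252, G_4 = 10^(−7.56/10) = 0.1754
Friis cascade:
  F = 1.142 + (2.938 − 1)/10.23 + (1.954 − 1)/631.0 + (6.252 − 1)/322.8 = 1.349
NF = 10 log₁₀(1.349) = 1.30 dB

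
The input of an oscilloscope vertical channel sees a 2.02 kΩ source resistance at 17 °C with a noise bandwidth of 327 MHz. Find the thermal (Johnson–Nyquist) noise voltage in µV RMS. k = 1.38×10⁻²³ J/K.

T = 17 °C + 273.15 = 290.15 K
V_n = √(4kTRB)
4kTRB = 4 × 1.38×10⁻²³ × 290.15 × 2.02×10³ × 3.27×10⁸ = 1.06×10⁻⁸ V²
V_n = √(1.06×10⁻⁸) = 1.03×10⁻⁴ V = 103 µV

103 µV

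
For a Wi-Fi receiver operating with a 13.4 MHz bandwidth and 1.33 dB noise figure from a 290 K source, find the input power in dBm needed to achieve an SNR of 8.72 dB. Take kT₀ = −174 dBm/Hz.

Sensitivity = −174 + 10 log₁₀(B) + NF + SNR_min
= −174 + 71.27 + 1.33 + 8.72
= −92.68 dBm → −92.7 dBm

−92.7 dBm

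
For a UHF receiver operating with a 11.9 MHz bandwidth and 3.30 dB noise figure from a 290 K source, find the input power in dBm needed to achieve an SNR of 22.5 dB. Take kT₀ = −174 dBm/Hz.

Sensitivity = −174 + 10 log₁₀(B) + NF + SNR_min
= −174 + 70.76 + 3.30 + 22.5
= −77.44 dBm → −77.4 dBm

−77.4 dBm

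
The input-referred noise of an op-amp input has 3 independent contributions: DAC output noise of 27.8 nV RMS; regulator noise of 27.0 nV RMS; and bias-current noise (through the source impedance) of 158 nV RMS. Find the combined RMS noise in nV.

163 nV

Uncorrelated sources add in power (mean-square): V_tot = √(ΣV_i²)
V_tot = √[(2.78×10⁻⁸)² + (2.70×10⁻⁸)² + (1.58×10⁻⁷)²] = 1.63×10⁻⁷ V = 163 nV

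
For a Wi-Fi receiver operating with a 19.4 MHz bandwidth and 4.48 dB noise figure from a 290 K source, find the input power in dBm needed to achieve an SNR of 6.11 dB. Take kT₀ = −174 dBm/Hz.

−90.5 dBm

Sensitivity = −174 + 10 log₁₀(B) + NF + SNR_min
= −174 + 72.88 + 4.48 + 6.11
= −90.53 dBm → −90.5 dBm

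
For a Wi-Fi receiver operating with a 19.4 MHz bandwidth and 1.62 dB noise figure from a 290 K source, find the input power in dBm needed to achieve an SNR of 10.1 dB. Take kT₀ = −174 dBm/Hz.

−89.4 dBm

Sensitivity = −174 + 10 log₁₀(B) + NF + SNR_min
= −174 + 72.88 + 1.62 + 10.1
= −89.40 dBm → −89.4 dBm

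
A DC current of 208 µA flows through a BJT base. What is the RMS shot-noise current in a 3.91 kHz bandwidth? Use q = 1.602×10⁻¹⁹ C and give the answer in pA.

I_n = √(2qI·B)
2qI·B = 2 × 1.602×10⁻¹⁹ × 2.08×10⁻⁴ × 3.91×10³ = 2.61×10⁻¹⁹ A²
I_n = √(2.61×10⁻¹⁹) = 5.10×10⁻¹⁰ A = 510 pA

510 pA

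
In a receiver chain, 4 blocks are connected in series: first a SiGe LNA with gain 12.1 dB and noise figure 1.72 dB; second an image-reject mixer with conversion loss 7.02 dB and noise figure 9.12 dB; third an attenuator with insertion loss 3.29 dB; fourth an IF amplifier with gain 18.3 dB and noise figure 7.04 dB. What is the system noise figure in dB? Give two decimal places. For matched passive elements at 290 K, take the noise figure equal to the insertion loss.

Convert to linear (a loss of L dB is a gain of −L dB): F_i = 10^(NF_i/10), G_i = 10^(G_i,dB/10)
  Stage 1: F_1 = 10^(1.72/10) = 1.486, G_1 = 10^(12.1/10) = 16.22
  Stage 2: F_2 = 10^(9.12/10) = 8.166, G_2 = 10^(−7.02/10) = 0.1986
  Stage 3: F_3 = 10^(3.29/10) = 2.133, G_3 = 10^(−3.29/10) = 0.4688
  Stage 4: F_4 = 10^(7.04/10) = 5.058, G_4 = 10^(18.3/10) = 67.61
Friis cascade:
  F = 1.486 + (8.166 − 1)/16.22 + (2.133 − 1)/3.221 + (5.058 − 1)/1.510 = 4.967
NF = 10 log₁₀(4.967) = 6.96 dB

6.96 dB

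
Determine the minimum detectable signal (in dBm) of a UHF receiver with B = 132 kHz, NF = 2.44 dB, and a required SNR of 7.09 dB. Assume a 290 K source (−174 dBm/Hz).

−113.3 dBm

Sensitivity = −174 + 10 log₁₀(B) + NF + SNR_min
= −174 + 51.21 + 2.44 + 7.09
= −113.26 dBm → −113.3 dBm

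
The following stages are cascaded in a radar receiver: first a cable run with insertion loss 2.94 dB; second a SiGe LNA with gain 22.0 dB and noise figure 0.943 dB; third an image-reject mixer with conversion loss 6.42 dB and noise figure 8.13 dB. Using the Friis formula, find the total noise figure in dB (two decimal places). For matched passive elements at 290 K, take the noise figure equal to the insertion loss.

4.00 dB

Convert to linear (a loss of L dB is a gain of −L dB): F_i = 10^(NF_i/10), G_i = 10^(G_i,dB/10)
  Stage 1: F_1 = 10^(2.94/10) = 1.968, G_1 = 10^(−2.94/10) = 0.5082
  Stage 2: F_2 = 10^(0.943/10) = 1.243, G_2 = 10^(22.0/10) = 158.5
  Stage 3: F_3 = 10^(8.13/10) = 6.501, G_3 = 10^(−6.42/10) = 0.2280
Friis cascade:
  F = 1.968 + (1.243 − 1)/0.5082 + (6.501 − 1)/80.54 = 2.513
NF = 10 log₁₀(2.513) = 4.00 dB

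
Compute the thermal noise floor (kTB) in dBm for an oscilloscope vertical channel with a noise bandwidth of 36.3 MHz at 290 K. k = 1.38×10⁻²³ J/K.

P_n = kTB = 1.38×10⁻²³ × 290 × 3.63×10⁷ = 1.45×10⁻¹³ W
In dBm: 10 log₁₀(1.45×10⁻¹³ / 10⁻³) = −98.4 dBm

−98.4 dBm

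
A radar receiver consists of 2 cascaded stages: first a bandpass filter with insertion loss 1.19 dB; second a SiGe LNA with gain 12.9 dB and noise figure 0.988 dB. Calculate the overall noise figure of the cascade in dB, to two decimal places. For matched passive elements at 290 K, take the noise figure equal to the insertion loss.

Convert to linear (a loss of L dB is a gain of −L dB): F_i = 10^(NF_i/10), G_i = 10^(G_i,dB/10)
  Stage 1: F_1 = 10^(1.19/10) = 1.315, G_1 = 10^(−1.19/10) = 0.7603
  Stage 2: F_2 = 10^(0.988/10) = 1.255, G_2 = 10^(12.9/10) = 19.50
Friis cascade:
  F = 1.315 + (1.255 − 1)/0.7603 = 1.651
NF = 10 log₁₀(1.651) = 2.18 dB

2.18 dB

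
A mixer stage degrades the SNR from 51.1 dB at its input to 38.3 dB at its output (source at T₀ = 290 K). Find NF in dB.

12.8 dB

NF (dB) = SNR_in(dB) − SNR_out(dB) when the source is at T₀
NF = 51.1 − 38.3 = 12.8 dB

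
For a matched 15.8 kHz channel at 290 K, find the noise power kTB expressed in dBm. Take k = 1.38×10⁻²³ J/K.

−132.0 dBm

P_n = kTB = 1.38×10⁻²³ × 290 × 1.58×10⁴ = 6.32×10⁻¹⁷ W
In dBm: 10 log₁₀(6.32×10⁻¹⁷ / 10⁻³) = −132.0 dBm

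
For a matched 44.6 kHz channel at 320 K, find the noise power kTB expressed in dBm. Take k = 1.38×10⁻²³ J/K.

P_n = kTB = 1.38×10⁻²³ × 320 × 4.46×10⁴ = 1.97×10⁻¹⁶ W
In dBm: 10 log₁₀(1.97×10⁻¹⁶ / 10⁻³) = −127.1 dBm

−127.1 dBm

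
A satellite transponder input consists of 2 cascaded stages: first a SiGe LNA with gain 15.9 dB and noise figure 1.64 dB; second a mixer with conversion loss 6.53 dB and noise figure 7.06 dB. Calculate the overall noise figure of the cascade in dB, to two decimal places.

Convert to linear (a loss of L dB is a gain of −L dB): F_i = 10^(NF_i/10), G_i = 10^(G_i,dB/10)
  Stage 1: F_1 = 10^(1.64/10) = 1.459, G_1 = 10^(15.9/10) = 38.90
  Stage 2: F_2 = 10^(7.06/10) = 5.082, G_2 = 10^(−6.53/10) = 0.2223
Friis cascade:
  F = 1.459 + (5.082 − 1)/38.90 = 1.564
NF = 10 log₁₀(1.564) = 1.94 dB

1.94 dB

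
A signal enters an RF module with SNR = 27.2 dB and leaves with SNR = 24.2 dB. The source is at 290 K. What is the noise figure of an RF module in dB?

NF (dB) = SNR_in(dB) − SNR_out(dB) when the source is at T₀
NF = 27.2 − 24.2 = 3.0 dB

3.0 dB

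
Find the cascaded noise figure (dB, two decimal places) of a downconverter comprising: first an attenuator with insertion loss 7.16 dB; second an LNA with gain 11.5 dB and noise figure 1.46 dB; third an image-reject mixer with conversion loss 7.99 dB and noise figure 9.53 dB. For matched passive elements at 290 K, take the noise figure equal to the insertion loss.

10.09 dB

Convert to linear (a loss of L dB is a gain of −L dB): F_i = 10^(NF_i/10), G_i = 10^(G_i,dB/10)
  Stage 1: F_1 = 10^(7.16/10) = 5.200, G_1 = 10^(−7.16/10) = 0.1923
  Stage 2: F_2 = 10^(1.46/10) = 1.400, G_2 = 10^(11.5/10) = 14.13
  Stage 3: F_3 = 10^(9.53/10) = 8.974, G_3 = 10^(−7.99/10) = 0.1589
Friis cascade:
  F = 5.200 + (1.400 − 1)/0.1923 + (8.974 − 1)/2.716 = 10.21
NF = 10 log₁₀(10.21) = 10.09 dB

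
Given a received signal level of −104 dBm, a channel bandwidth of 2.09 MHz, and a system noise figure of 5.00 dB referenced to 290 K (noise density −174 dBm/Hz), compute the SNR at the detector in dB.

1.8 dB

Noise floor: N = −174 + 10 log₁₀(B) + NF
10 log₁₀(2.09×10⁶) = 63.2 dB
N = −174 + 63.2 + 5.00 = −105.80 dBm
SNR = P_sig − N = −104 − (−105.80) = 1.80 dB → 1.8 dB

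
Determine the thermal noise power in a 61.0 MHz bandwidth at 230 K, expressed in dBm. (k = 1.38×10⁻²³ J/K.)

P_n = kTB = 1.38×10⁻²³ × 230 × 6.10×10⁷ = 1.94×10⁻¹³ W
In dBm: 10 log₁₀(1.94×10⁻¹³ / 10⁻³) = −97.1 dBm

−97.1 dBm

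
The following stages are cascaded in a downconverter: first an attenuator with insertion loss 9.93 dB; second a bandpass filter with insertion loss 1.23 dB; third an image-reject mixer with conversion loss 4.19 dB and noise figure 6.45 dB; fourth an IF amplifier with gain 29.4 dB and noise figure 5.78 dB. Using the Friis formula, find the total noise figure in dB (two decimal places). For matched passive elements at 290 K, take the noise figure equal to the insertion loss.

21.85 dB

Convert to linear (a loss of L dB is a gain of −L dB): F_i = 10^(NF_i/10), G_i = 10^(G_i,dB/10)
  Stage 1: F_1 = 10^(9.93/10) = 9.840, G_1 = 10^(−9.93/10) = 0.1016
  Stage 2: F_2 = 10^(1.23/10) = 1.327, G_2 = 10^(−1.23/10) = 0.7534
  Stage 3: F_3 = 10^(6.45/10) = 4.416, G_3 = 10^(−4.19/10) = 0.3811
  Stage 4: F_4 = 10^(5.78/10) = 3.784, G_4 = 10^(29.4/10) = 871.0
Friis cascade:
  F = 9.840 + (1.327 − 1)/0.1016 + (4.416 − 1)/0.07656 + (3.784 − 1)/0.02917 = 153.1
NF = 10 log₁₀(153.1) = 21.85 dB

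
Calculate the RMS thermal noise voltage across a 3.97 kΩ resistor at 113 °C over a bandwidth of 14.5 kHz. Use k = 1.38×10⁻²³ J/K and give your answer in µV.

1.11 µV

T = 113 °C + 273.15 = 386.15 K
V_n = √(4kTRB)
4kTRB = 4 × 1.38×10⁻²³ × 386.15 × 3.97×10³ × 1.45×10⁴ = 1.23×10⁻¹² V²
V_n = √(1.23×10⁻¹²) = 1.11×10⁻⁶ V = 1.11 µV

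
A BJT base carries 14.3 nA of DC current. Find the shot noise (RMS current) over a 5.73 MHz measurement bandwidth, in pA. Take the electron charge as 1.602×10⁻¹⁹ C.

162 pA

I_n = √(2qI·B)
2qI·B = 2 × 1.602×10⁻¹⁹ × 1.43×10⁻⁸ × 5.73×10⁶ = 2.63×10⁻²⁰ A²
I_n = √(2.63×10⁻²⁰) = 1.62×10⁻¹⁰ A = 162 pA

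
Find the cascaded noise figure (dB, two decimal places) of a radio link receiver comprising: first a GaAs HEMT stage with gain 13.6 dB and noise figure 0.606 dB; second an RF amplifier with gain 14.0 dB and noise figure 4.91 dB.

Convert to linear (a loss of L dB is a gain of −L dB): F_i = 10^(NF_i/10), G_i = 10^(G_i,dB/10)
  Stage 1: F_1 = 10^(0.606/10) = 1.150, G_1 = 10^(13.6/10) = 22.91
  Stage 2: F_2 = 10^(4.91/10) = 3.097, G_2 = 10^(14.0/10) = 25.12
Friis cascade:
  F = 1.150 + (3.097 − 1)/22.91 = 1.241
NF = 10 log₁₀(1.241) = 0.94 dB

0.94 dB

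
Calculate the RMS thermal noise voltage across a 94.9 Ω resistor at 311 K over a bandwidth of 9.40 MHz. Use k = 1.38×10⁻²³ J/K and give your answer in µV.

3.91 µV

V_n = √(4kTRB)
4kTRB = 4 × 1.38×10⁻²³ × 311 × 9.49×10¹ × 9.40×10⁶ = 1.53×10⁻¹¹ V²
V_n = √(1.53×10⁻¹¹) = 3.91×10⁻⁶ V = 3.91 µV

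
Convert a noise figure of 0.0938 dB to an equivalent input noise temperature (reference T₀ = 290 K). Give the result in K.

6.33 K

F = 10^(0.0938/10) = 1.02183
T_e = (F − 1)·T₀ = (1.02183 − 1) × 290 = 6.33 K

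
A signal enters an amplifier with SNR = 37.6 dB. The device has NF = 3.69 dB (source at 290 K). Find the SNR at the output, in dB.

33.91 dB

By definition F = SNR_in/SNR_out, so in dB: SNR_out = SNR_in − NF
SNR_out = 37.6 − 3.69 = 33.91 dB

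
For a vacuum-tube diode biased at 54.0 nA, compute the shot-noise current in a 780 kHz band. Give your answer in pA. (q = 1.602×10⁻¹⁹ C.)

116 pA

I_n = √(2qI·B)
2qI·B = 2 × 1.602×10⁻¹⁹ × 5.40×10⁻⁸ × 7.80×10⁵ = 1.35×10⁻²⁰ A²
I_n = √(1.35×10⁻²⁰) = 1.16×10⁻¹⁰ A = 116 pA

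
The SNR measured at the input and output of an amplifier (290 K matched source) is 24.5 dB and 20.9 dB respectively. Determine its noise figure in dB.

3.6 dB

NF (dB) = SNR_in(dB) − SNR_out(dB) when the source is at T₀
NF = 24.5 − 20.9 = 3.6 dB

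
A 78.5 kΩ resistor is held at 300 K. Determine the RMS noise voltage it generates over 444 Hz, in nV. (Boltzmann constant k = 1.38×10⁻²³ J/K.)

V_n = √(4kTRB)
4kTRB = 4 × 1.38×10⁻²³ × 300 × 7.85×10⁴ × 4.44×10² = 5.77×10⁻¹³ V²
V_n = √(5.77×10⁻¹³) = 7.60×10⁻⁷ V = 760 nV

760 nV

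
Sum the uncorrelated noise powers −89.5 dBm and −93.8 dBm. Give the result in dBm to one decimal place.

−88.1 dBm

Convert to linear, add, convert back:
P₁ = 1.12×10⁻¹² W, P₂ = 4.17×10⁻¹³ W
P_tot = 1.54×10⁻¹² W → 10 log₁₀(P_tot / 10⁻³) = −88.1 dBm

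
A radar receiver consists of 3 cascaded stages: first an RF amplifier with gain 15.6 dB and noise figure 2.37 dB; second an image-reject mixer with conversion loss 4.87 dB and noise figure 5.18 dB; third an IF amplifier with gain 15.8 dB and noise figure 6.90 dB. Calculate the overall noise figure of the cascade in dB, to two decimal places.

3.26 dB

Convert to linear (a loss of L dB is a gain of −L dB): F_i = 10^(NF_i/10), G_i = 10^(G_i,dB/10)
  Stage 1: F_1 = 10^(2.37/10) = 1.726, G_1 = 10^(15.6/10) = 36.31
  Stage 2: F_2 = 10^(5.18/10) = 3.296, G_2 = 10^(−4.87/10) = 0.3258
  Stage 3: F_3 = 10^(6.90/10) = 4.898, G_3 = 10^(15.8/10) = 38.02
Friis cascade:
  F = 1.726 + (3.296 − 1)/36.31 + (4.898 − 1)/11.83 = 2.119
NF = 10 log₁₀(2.119) = 3.26 dB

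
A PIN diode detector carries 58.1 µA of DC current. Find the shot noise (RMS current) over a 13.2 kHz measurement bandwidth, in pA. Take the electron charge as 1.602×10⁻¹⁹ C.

I_n = √(2qI·B)
2qI·B = 2 × 1.602×10⁻¹⁹ × 5.81×10⁻⁵ × 1.32×10⁴ = 2.46×10⁻¹⁹ A²
I_n = √(2.46×10⁻¹⁹) = 4.96×10⁻¹⁰ A = 496 pA

496 pA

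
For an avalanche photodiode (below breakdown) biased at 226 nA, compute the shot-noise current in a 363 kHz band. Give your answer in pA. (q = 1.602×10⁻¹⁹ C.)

I_n = √(2qI·B)
2qI·B = 2 × 1.602×10⁻¹⁹ × 2.26×10⁻⁷ × 3.63×10⁵ = 2.63×10⁻²⁰ A²
I_n = √(2.63×10⁻²⁰) = 1.62×10⁻¹⁰ A = 162 pA

162 pA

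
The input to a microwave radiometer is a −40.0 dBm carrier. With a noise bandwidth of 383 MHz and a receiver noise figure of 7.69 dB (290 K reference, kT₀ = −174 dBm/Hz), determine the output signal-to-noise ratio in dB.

Noise floor: N = −174 + 10 log₁₀(B) + NF
10 log₁₀(3.83×10⁸) = 85.83 dB
N = −174 + 85.83 + 7.69 = −80.48 dBm
SNR = P_sig − N = −40.0 − (−80.48) = 40.48 dB → 40.5 dB

40.5 dB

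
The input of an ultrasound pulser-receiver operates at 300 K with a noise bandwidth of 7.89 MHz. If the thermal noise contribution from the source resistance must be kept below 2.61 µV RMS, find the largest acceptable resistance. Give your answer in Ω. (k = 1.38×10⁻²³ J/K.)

Johnson–Nyquist: V_n = √(4kTRB) ⇒ R = V_n² / (4kTB)
4kTB = 4 × 1.38×10⁻²³ × 300 × 7.89×10⁶ = 1.31×10⁻¹³
R = (2.61×10⁻⁶)² / 1.31×10⁻¹³ = 5.21×10¹ Ω = 52.1 Ω

52.1 Ω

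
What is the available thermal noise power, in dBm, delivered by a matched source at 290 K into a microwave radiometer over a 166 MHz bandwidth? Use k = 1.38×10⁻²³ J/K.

−91.8 dBm

P_n = kTB = 1.38×10⁻²³ × 290 × 1.66×10⁸ = 6.64×10⁻¹³ W
In dBm: 10 log₁₀(6.64×10⁻¹³ / 10⁻³) = −91.8 dBm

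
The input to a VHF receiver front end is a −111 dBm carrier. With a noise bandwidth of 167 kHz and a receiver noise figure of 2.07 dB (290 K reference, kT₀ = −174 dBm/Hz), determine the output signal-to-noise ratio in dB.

Noise floor: N = −174 + 10 log₁₀(B) + NF
10 log₁₀(1.67×10⁵) = 52.23 dB
N = −174 + 52.23 + 2.07 = −119.70 dBm
SNR = P_sig − N = −111 − (−119.70) = 8.70 dB → 8.7 dB

8.7 dB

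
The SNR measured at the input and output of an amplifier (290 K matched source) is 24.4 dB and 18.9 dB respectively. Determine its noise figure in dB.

5.5 dB

NF (dB) = SNR_in(dB) − SNR_out(dB) when the source is at T₀
NF = 24.4 − 18.9 = 5.5 dB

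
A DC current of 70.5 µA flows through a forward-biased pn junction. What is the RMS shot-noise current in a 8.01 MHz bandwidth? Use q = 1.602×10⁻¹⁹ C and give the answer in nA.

I_n = √(2qI·B)
2qI·B = 2 × 1.602×10⁻¹⁹ × 7.05×10⁻⁵ × 8.01×10⁶ = 1.81×10⁻¹⁶ A²
I_n = √(1.81×10⁻¹⁶) = 1.35×10⁻⁸ A = 13.5 nA

13.5 nA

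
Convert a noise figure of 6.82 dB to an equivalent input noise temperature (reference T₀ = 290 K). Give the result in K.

1104 K

F = 10^(6.82/10) = 4.80839
T_e = (F − 1)·T₀ = (4.80839 − 1) × 290 = 1104 K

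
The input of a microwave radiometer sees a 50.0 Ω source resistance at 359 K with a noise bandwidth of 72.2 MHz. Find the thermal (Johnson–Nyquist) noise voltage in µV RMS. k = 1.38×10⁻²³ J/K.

8.46 µV

V_n = √(4kTRB)
4kTRB = 4 × 1.38×10⁻²³ × 359 × 5.00×10¹ × 7.22×10⁷ = 7.15×10⁻¹¹ V²
V_n = √(7.15×10⁻¹¹) = 8.46×10⁻⁶ V = 8.46 µV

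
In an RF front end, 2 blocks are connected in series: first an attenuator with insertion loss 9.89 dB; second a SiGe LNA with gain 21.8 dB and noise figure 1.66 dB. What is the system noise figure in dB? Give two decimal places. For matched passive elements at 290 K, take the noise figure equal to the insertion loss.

Convert to linear (a loss of L dB is a gain of −L dB): F_i = 10^(NF_i/10), G_i = 10^(G_i,dB/10)
  Stage 1: F_1 = 10^(9.89/10) = 9.750, G_1 = 10^(−9.89/10) = 0.1026
  Stage 2: F_2 = 10^(1.66/10) = 1.466, G_2 = 10^(21.8/10) = 151.4
Friis cascade:
  F = 9.750 + (1.466 − 1)/0.1026 = 14.29
NF = 10 log₁₀(14.29) = 11.55 dB

11.55 dB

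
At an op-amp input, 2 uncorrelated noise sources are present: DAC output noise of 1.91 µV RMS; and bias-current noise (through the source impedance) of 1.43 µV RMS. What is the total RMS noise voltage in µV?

Uncorrelated sources add in power (mean-square): V_tot = √(ΣV_i²)
V_tot = √[(1.91×10⁻⁶)² + (1.43×10⁻⁶)²] = 2.39×10⁻⁶ V = 2.39 µV

2.39 µV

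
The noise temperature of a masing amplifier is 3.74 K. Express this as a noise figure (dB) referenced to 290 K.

0.056 dB

F = 1 + T_e/T₀ = 1 + 3.74/290 = 1.0129
NF = 10 log₁₀(1.0129) = 0.056 dB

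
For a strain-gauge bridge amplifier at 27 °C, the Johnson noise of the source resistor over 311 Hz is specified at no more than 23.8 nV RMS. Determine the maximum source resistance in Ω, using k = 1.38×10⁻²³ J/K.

T = 27 °C + 273.15 = 300.15 K
Johnson–Nyquist: V_n = √(4kTRB) ⇒ R = V_n² / (4kTB)
4kTB = 4 × 1.38×10⁻²³ × 300.15 × 3.11×10² = 5.15×10⁻¹⁸
R = (2.38×10⁻⁸)² / 5.15×10⁻¹⁸ = 1.10×10² Ω = 110 Ω

110 Ω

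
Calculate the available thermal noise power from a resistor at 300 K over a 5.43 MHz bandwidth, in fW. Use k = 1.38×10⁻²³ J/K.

P_n = kTB = 1.38×10⁻²³ × 300 × 5.43×10⁶ = 2.25×10⁻¹⁴ W = 22.5 fW

22.5 fW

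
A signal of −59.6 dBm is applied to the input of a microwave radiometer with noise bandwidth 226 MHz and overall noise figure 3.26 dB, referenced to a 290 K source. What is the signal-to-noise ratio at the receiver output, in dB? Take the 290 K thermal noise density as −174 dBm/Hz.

Noise floor: N = −174 + 10 log₁₀(B) + NF
10 log₁₀(2.26×10⁸) = 83.54 dB
N = −174 + 83.54 + 3.26 = −87.20 dBm
SNR = P_sig − N = −59.6 − (−87.20) = 27.60 dB → 27.6 dB

27.6 dB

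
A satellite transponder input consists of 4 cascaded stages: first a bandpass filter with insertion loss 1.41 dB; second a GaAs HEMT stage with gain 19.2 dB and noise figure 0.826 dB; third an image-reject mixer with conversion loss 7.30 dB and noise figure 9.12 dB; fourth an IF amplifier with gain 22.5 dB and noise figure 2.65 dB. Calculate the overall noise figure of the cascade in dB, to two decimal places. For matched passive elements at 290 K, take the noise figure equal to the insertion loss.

Convert to linear (a loss of L dB is a gain of −L dB): F_i = 10^(NF_i/10), G_i = 10^(G_i,dB/10)
  Stage 1: F_1 = 10^(1.41/10) = 1.384, G_1 = 10^(−1.41/10) = 0.7228
  Stage 2: F_2 = 10^(0.826/10) = 1.209, G_2 = 10^(19.2/10) = 83.18
  Stage 3: F_3 = 10^(9.12/10) = 8.166, G_3 = 10^(−7.30/10) = 0.1862
  Stage 4: F_4 = 10^(2.65/10) = 1.841, G_4 = 10^(22.5/10) = 177.8
Friis cascade:
  F = 1.384 + (1.209 − 1)/0.7228 + (8.166 − 1)/60.12 + (1.841 − 1)/11.19 = 1.868
NF = 10 log₁₀(1.868) = 2.71 dB

2.71 dB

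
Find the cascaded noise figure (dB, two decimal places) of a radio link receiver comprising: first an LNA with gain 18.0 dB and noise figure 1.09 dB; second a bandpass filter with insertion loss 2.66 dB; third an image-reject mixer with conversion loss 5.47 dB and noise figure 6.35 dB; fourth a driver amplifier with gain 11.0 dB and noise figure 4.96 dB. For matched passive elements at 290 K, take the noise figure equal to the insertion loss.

2.08 dB

Convert to linear (a loss of L dB is a gain of −L dB): F_i = 10^(NF_i/10), G_i = 10^(G_i,dB/10)
  Stage 1: F_1 = 10^(1.09/10) = 1.285, G_1 = 10^(18.0/10) = 63.10
  Stage 2: F_2 = 10^(2.66/10) = 1.845, G_2 = 10^(−2.66/10) = 0.5420
  Stage 3: F_3 = 10^(6.35/10) = 4.315, G_3 = 10^(−5.47/10) = 0.2838
  Stage 4: F_4 = 10^(4.96/10) = 3.133, G_4 = 10^(11.0/10) = 12.59
Friis cascade:
  F = 1.285 + (1.845 − 1)/63.10 + (4.315 − 1)/34.20 + (3.133 − 1)/9.705 = 1.615
NF = 10 log₁₀(1.615) = 2.08 dB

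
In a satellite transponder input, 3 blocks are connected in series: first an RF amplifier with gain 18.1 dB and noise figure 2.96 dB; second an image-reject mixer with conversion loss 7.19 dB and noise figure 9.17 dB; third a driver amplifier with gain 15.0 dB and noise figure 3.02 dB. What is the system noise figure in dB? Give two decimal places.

3.37 dB

Convert to linear (a loss of L dB is a gain of −L dB): F_i = 10^(NF_i/10), G_i = 10^(G_i,dB/10)
  Stage 1: F_1 = 10^(2.96/10) = 1.977, G_1 = 10^(18.1/10) = 64.57
  Stage 2: F_2 = 10^(9.17/10) = 8.260, G_2 = 10^(−7.19/10) = 0.1910
  Stage 3: F_3 = 10^(3.02/10) = 2.004, G_3 = 10^(15.0/10) = 31.62
Friis cascade:
  F = 1.977 + (8.260 − 1)/64.57 + (2.004 − 1)/12.33 = 2.171
NF = 10 log₁₀(2.171) = 3.37 dB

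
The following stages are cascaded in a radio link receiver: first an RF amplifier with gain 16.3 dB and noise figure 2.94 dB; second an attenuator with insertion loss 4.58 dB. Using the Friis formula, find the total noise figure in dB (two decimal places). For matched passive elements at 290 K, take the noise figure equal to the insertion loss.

3.04 dB

Convert to linear (a loss of L dB is a gain of −L dB): F_i = 10^(NF_i/10), G_i = 10^(G_i,dB/10)
  Stage 1: F_1 = 10^(2.94/10) = 1.968, G_1 = 10^(16.3/10) = 42.66
  Stage 2: F_2 = 10^(4.58/10) = 2.871, G_2 = 10^(−4.58/10) = 0.3483
Friis cascade:
  F = 1.968 + (2.871 − 1)/42.66 = 2.012
NF = 10 log₁₀(2.012) = 3.04 dB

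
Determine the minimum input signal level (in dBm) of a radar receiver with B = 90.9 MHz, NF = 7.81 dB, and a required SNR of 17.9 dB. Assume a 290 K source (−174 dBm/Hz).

−68.7 dBm

Sensitivity = −174 + 10 log₁₀(B) + NF + SNR_min
= −174 + 79.59 + 7.81 + 17.9
= −68.70 dBm → −68.7 dBm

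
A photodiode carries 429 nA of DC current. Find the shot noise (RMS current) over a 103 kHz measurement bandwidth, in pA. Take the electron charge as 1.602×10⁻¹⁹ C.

119 pA

I_n = √(2qI·B)
2qI·B = 2 × 1.602×10⁻¹⁹ × 4.29×10⁻⁷ × 1.03×10⁵ = 1.42×10⁻²⁰ A²
I_n = √(1.42×10⁻²⁰) = 1.19×10⁻¹⁰ A = 119 pA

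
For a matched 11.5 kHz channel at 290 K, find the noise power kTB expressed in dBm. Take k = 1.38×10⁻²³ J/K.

−133.4 dBm

P_n = kTB = 1.38×10⁻²³ × 290 × 1.15×10⁴ = 4.60×10⁻¹⁷ W
In dBm: 10 log₁₀(4.60×10⁻¹⁷ / 10⁻³) = −133.4 dBm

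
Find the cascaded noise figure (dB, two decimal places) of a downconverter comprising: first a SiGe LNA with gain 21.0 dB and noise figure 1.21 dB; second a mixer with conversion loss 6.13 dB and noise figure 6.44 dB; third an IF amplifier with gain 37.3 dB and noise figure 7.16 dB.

1.72 dB

Convert to linear (a loss of L dB is a gain of −L dB): F_i = 10^(NF_i/10), G_i = 10^(G_i,dB/10)
  Stage 1: F_1 = 10^(1.21/10) = 1.321, G_1 = 10^(21.0/10) = 125.9
  Stage 2: F_2 = 10^(6.44/10) = 4.406, G_2 = 10^(−6.13/10) = 0.2438
  Stage 3: F_3 = 10^(7.16/10) = 5.200, G_3 = 10^(37.3/10) = 5370
Friis cascade:
  F = 1.321 + (4.406 − 1)/125.9 + (5.200 − 1)/30.69 = 1.485
NF = 10 log₁₀(1.485) = 1.72 dB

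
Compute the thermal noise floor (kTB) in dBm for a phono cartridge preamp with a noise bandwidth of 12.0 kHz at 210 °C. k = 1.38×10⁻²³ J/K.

−131.0 dBm

T = 210 °C + 273.15 = 483.15 K
P_n = kTB = 1.38×10⁻²³ × 483.15 × 1.20×10⁴ = 8.00×10⁻¹⁷ W
In dBm: 10 log₁₀(8.00×10⁻¹⁷ / 10⁻³) = −131.0 dBm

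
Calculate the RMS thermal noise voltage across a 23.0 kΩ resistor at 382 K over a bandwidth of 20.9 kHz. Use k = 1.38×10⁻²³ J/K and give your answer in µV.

3.18 µV

V_n = √(4kTRB)
4kTRB = 4 × 1.38×10⁻²³ × 382 × 2.30×10⁴ × 2.09×10⁴ = 1.01×10⁻¹¹ V²
V_n = √(1.01×10⁻¹¹) = 3.18×10⁻⁶ V = 3.18 µV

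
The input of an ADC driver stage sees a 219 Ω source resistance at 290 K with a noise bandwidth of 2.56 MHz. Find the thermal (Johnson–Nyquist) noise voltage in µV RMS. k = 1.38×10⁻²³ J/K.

V_n = √(4kTRB)
4kTRB = 4 × 1.38×10⁻²³ × 290 × 2.19×10² × 2.56×10⁶ = 8.97×10⁻¹² V²
V_n = √(8.97×10⁻¹²) = 3.00×10⁻⁶ V = 3.00 µV

3.00 µV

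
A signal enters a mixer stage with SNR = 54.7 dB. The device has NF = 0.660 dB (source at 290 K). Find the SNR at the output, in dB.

By definition F = SNR_in/SNR_out, so in dB: SNR_out = SNR_in − NF
SNR_out = 54.7 − 0.660 = 54.040 dB

54.040 dB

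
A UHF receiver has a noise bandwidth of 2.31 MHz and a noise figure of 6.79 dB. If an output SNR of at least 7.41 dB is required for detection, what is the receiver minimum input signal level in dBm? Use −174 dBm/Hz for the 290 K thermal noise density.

Sensitivity = −174 + 10 log₁₀(B) + NF + SNR_min
= −174 + 63.64 + 6.79 + 7.41
= −96.16 dBm → −96.2 dBm

−96.2 dBm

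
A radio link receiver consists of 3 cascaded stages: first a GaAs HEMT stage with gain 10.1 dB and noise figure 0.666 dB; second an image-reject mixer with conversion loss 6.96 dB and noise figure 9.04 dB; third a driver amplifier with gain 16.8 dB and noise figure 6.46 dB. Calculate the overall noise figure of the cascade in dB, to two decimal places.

Convert to linear (a loss of L dB is a gain of −L dB): F_i = 10^(NF_i/10), G_i = 10^(G_i,dB/10)
  Stage 1: F_1 = 10^(0.666/10) = 1.166, G_1 = 10^(10.1/10) = 10.23
  Stage 2: F_2 = 10^(9.04/10) = 8.017, G_2 = 10^(−6.96/10) = 0.2014
  Stage 3: F_3 = 10^(6.46/10) = 4.426, G_3 = 10^(16.8/10) = 47.86
Friis cascade:
  F = 1.166 + (8.017 − 1)/10.23 + (4.426 − 1)/2.061 = 3.514
NF = 10 log₁₀(3.514) = 5.46 dB

5.46 dB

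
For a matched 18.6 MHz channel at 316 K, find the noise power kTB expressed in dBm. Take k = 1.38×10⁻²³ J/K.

−100.9 dBm

P_n = kTB = 1.38×10⁻²³ × 316 × 1.86×10⁷ = 8.11×10⁻¹⁴ W
In dBm: 10 log₁₀(8.11×10⁻¹⁴ / 10⁻³) = −100.9 dBm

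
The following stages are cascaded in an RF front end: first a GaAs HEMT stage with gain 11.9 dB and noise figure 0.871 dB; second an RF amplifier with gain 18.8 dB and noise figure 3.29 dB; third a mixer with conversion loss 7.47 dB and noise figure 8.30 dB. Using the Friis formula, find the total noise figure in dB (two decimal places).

1.14 dB

Convert to linear (a loss of L dB is a gain of −L dB): F_i = 10^(NF_i/10), G_i = 10^(G_i,dB/10)
  Stage 1: F_1 = 10^(0.871/10) = 1.222, G_1 = 10^(11.9/10) = 15.49
  Stage 2: F_2 = 10^(3.29/10) = 2.133, G_2 = 10^(18.8/10) = 75.86
  Stage 3: F_3 = 10^(8.30/10) = 6.761, G_3 = 10^(−7.47/10) = 0.1791
Friis cascade:
  F = 1.222 + (2.133 − 1)/15.49 + (6.761 − 1)/1175 = 1.300
NF = 10 log₁₀(1.300) = 1.14 dB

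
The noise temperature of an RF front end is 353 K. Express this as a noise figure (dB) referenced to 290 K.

3.46 dB

F = 1 + T_e/T₀ = 1 + 353/290 = 2.21724
NF = 10 log₁₀(2.21724) = 3.46 dB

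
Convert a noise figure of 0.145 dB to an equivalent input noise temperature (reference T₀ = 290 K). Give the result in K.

9.85 K

F = 10^(0.145/10) = 1.03395
T_e = (F − 1)·T₀ = (1.03395 − 1) × 290 = 9.85 K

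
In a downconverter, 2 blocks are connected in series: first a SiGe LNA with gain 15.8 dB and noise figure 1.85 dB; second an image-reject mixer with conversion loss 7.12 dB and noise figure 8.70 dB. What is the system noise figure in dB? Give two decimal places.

Convert to linear (a loss of L dB is a gain of −L dB): F_i = 10^(NF_i/10), G_i = 10^(G_i,dB/10)
  Stage 1: F_1 = 10^(1.85/10) = 1.531, G_1 = 10^(15.8/10) = 38.02
  Stage 2: F_2 = 10^(8.70/10) = 7.413, G_2 = 10^(−7.12/10) = 0.1941
Friis cascade:
  F = 1.531 + (7.413 − 1)/38.02 = 1.700
NF = 10 log₁₀(1.700) = 2.30 dB

2.30 dB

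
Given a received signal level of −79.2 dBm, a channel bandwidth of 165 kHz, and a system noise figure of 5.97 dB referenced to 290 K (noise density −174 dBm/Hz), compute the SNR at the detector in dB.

36.7 dB

Noise floor: N = −174 + 10 log₁₀(B) + NF
10 log₁₀(1.65×10⁵) = 52.17 dB
N = −174 + 52.17 + 5.97 = −115.86 dBm
SNR = P_sig − N = −79.2 − (−115.86) = 36.66 dB → 36.7 dB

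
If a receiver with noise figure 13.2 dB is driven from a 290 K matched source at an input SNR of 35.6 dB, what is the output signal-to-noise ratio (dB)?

By definition F = SNR_in/SNR_out, so in dB: SNR_out = SNR_in − NF
SNR_out = 35.6 − 13.2 = 22.4 dB

22.4 dB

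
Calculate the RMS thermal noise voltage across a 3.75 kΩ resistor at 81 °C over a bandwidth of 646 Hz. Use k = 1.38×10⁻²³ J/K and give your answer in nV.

T = 81 °C + 273.15 = 354.15 K
V_n = √(4kTRB)
4kTRB = 4 × 1.38×10⁻²³ × 354.15 × 3.75×10³ × 6.46×10² = 4.74×10⁻¹⁴ V²
V_n = √(4.74×10⁻¹⁴) = 2.18×10⁻⁷ V = 218 nV

218 nV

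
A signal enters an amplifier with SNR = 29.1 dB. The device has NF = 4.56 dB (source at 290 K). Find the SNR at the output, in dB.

24.54 dB

By definition F = SNR_in/SNR_out, so in dB: SNR_out = SNR_in − NF
SNR_out = 29.1 − 4.56 = 24.54 dB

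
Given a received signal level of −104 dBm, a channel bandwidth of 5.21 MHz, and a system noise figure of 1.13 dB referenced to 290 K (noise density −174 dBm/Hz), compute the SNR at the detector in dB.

Noise floor: N = −174 + 10 log₁₀(B) + NF
10 log₁₀(5.21×10⁶) = 67.17 dB
N = −174 + 67.17 + 1.13 = −105.70 dBm
SNR = P_sig − N = −104 − (−105.70) = 1.70 dB → 1.7 dB

1.7 dB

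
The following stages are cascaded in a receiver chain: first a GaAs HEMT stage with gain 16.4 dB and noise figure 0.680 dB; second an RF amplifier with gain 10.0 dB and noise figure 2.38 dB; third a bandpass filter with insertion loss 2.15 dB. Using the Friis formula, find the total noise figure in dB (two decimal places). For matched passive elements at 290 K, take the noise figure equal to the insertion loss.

Convert to linear (a loss of L dB is a gain of −L dB): F_i = 10^(NF_i/10), G_i = 10^(G_i,dB/10)
  Stage 1: F_1 = 10^(0.680/10) = 1.169, G_1 = 10^(16.4/10) = 43.65
  Stage 2: F_2 = 10^(2.38/10) = 1.730, G_2 = 10^(10.0/10) = 10.00
  Stage 3: F_3 = 10^(2.15/10) = 1.641, G_3 = 10^(−2.15/10) = 0.6095
Friis cascade:
  F = 1.169 + (1.730 − 1)/43.65 + (1.641 − 1)/436.5 = 1.188
NF = 10 log₁₀(1.188) = 0.75 dB

0.75 dB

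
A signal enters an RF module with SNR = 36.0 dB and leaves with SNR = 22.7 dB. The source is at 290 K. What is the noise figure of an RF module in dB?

NF (dB) = SNR_in(dB) − SNR_out(dB) when the source is at T₀
NF = 36.0 − 22.7 = 13.3 dB

13.3 dB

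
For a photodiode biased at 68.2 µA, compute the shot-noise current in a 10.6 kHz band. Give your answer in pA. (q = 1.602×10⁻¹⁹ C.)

481 pA

I_n = √(2qI·B)
2qI·B = 2 × 1.602×10⁻¹⁹ × 6.82×10⁻⁵ × 1.06×10⁴ = 2.32×10⁻¹⁹ A²
I_n = √(2.32×10⁻¹⁹) = 4.81×10⁻¹⁰ A = 481 pA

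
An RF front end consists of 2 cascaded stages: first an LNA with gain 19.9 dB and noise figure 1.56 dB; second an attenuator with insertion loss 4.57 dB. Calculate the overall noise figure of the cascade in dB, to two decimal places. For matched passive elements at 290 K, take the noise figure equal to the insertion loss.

Convert to linear (a loss of L dB is a gain of −L dB): F_i = 10^(NF_i/10), G_i = 10^(G_i,dB/10)
  Stage 1: F_1 = 10^(1.56/10) = 1.432, G_1 = 10^(19.9/10) = 97.72
  Stage 2: F_2 = 10^(4.57/10) = 2.864, G_2 = 10^(−4.57/10) = 0.3491
Friis cascade:
  F = 1.432 + (2.864 − 1)/97.72 = 1.451
NF = 10 log₁₀(1.451) = 1.62 dB

1.62 dB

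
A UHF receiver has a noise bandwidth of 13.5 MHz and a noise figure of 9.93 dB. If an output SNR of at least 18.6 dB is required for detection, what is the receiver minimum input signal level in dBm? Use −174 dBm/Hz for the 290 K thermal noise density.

−74.2 dBm

Sensitivity = −174 + 10 log₁₀(B) + NF + SNR_min
= −174 + 71.3 + 9.93 + 18.6
= −74.17 dBm → −74.2 dBm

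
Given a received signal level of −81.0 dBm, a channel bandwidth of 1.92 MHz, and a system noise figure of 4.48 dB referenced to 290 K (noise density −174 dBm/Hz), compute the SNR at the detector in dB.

Noise floor: N = −174 + 10 log₁₀(B) + NF
10 log₁₀(1.92×10⁶) = 62.83 dB
N = −174 + 62.83 + 4.48 = −106.69 dBm
SNR = P_sig − N = −81.0 − (−106.69) = 25.69 dB → 25.7 dB

25.7 dB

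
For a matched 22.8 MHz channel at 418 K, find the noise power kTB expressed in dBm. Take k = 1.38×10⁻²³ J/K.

−98.8 dBm

P_n = kTB = 1.38×10⁻²³ × 418 × 2.28×10⁷ = 1.32×10⁻¹³ W
In dBm: 10 log₁₀(1.32×10⁻¹³ / 10⁻³) = −98.8 dBm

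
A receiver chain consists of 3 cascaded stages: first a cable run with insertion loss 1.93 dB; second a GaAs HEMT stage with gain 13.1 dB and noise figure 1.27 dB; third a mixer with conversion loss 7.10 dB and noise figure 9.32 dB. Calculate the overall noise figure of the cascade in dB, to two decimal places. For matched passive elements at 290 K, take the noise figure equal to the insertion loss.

4.26 dB

Convert to linear (a loss of L dB is a gain of −L dB): F_i = 10^(NF_i/10), G_i = 10^(G_i,dB/10)
  Stage 1: F_1 = 10^(1.93/10) = 1.560, G_1 = 10^(−1.93/10) = 0.6412
  Stage 2: F_2 = 10^(1.27/10) = 1.340, G_2 = 10^(13.1/10) = 20.42
  Stage 3: F_3 = 10^(9.32/10) = 8.551, G_3 = 10^(−7.10/10) = 0.1950
Friis cascade:
  F = 1.560 + (1.340 − 1)/0.6412 + (8.551 − 1)/13.09 = 2.666
NF = 10 log₁₀(2.666) = 4.26 dB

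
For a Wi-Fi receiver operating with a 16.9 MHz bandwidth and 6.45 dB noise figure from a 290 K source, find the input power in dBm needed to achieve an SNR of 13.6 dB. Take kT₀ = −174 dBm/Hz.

−81.7 dBm

Sensitivity = −174 + 10 log₁₀(B) + NF + SNR_min
= −174 + 72.28 + 6.45 + 13.6
= −81.67 dBm → −81.7 dBm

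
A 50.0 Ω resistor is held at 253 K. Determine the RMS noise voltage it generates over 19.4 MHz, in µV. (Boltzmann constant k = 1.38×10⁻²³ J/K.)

V_n = √(4kTRB)
4kTRB = 4 × 1.38×10⁻²³ × 253 × 5.00×10¹ × 1.94×10⁷ = 1.35×10⁻¹¹ V²
V_n = √(1.35×10⁻¹¹) = 3.68×10⁻⁶ V = 3.68 µV

3.68 µV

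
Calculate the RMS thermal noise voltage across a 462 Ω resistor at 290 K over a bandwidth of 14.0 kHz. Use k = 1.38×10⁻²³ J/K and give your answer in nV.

322 nV

V_n = √(4kTRB)
4kTRB = 4 × 1.38×10⁻²³ × 290 × 4.62×10² × 1.40×10⁴ = 1.04×10⁻¹³ V²
V_n = √(1.04×10⁻¹³) = 3.22×10⁻⁷ V = 322 nV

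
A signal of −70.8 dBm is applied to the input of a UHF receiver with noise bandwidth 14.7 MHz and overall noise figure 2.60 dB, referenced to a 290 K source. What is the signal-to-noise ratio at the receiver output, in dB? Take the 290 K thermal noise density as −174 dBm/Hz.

28.9 dB

Noise floor: N = −174 + 10 log₁₀(B) + NF
10 log₁₀(1.47×10⁷) = 71.67 dB
N = −174 + 71.67 + 2.60 = −99.73 dBm
SNR = P_sig − N = −70.8 − (−99.73) = 28.93 dB → 28.9 dB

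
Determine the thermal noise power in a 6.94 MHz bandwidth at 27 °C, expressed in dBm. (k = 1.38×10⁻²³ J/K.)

−105.4 dBm

T = 27 °C + 273.15 = 300.15 K
P_n = kTB = 1.38×10⁻²³ × 300.15 × 6.94×10⁶ = 2.87×10⁻¹⁴ W
In dBm: 10 log₁₀(2.87×10⁻¹⁴ / 10⁻³) = −105.4 dBm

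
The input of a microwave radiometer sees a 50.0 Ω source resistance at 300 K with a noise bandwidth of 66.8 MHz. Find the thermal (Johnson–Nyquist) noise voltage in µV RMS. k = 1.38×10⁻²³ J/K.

7.44 µV

V_n = √(4kTRB)
4kTRB = 4 × 1.38×10⁻²³ × 300 × 5.00×10¹ × 6.68×10⁷ = 5.53×10⁻¹¹ V²
V_n = √(5.53×10⁻¹¹) = 7.44×10⁻⁶ V = 7.44 µV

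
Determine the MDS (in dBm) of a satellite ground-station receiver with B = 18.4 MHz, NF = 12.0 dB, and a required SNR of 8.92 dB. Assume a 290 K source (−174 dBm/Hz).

−80.4 dBm

Sensitivity = −174 + 10 log₁₀(B) + NF + SNR_min
= −174 + 72.65 + 12.0 + 8.92
= −80.43 dBm → −80.4 dBm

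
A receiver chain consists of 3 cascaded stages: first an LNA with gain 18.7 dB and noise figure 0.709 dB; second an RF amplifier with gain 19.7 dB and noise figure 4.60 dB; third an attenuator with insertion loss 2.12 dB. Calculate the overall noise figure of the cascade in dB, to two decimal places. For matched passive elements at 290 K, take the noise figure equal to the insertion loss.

0.80 dB

Convert to linear (a loss of L dB is a gain of −L dB): F_i = 10^(NF_i/10), G_i = 10^(G_i,dB/10)
  Stage 1: F_1 = 10^(0.709/10) = 1.177, G_1 = 10^(18.7/10) = 74.13
  Stage 2: F_2 = 10^(4.60/10) = 2.884, G_2 = 10^(19.7/10) = 93.33
  Stage 3: F_3 = 10^(2.12/10) = 1.629, G_3 = 10^(−2.12/10) = 0.6138
Friis cascade:
  F = 1.177 + (2.884 − 1)/74.13 + (1.629 − 1)/6918 = 1.203
NF = 10 log₁₀(1.203) = 0.80 dB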